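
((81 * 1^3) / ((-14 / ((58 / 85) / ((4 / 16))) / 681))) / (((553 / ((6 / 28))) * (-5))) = 9598014 / 11516225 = 0.83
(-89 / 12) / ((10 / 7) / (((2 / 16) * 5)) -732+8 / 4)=623 / 61128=0.01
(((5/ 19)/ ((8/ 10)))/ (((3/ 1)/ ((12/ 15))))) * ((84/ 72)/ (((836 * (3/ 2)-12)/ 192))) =560/ 35397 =0.02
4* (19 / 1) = 76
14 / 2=7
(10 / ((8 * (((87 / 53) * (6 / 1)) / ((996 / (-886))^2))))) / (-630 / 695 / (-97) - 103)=-24614362555 / 15805920757366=-0.00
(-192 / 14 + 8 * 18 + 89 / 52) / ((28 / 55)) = 2642585 / 10192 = 259.28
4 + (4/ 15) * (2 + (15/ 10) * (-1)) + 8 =182/ 15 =12.13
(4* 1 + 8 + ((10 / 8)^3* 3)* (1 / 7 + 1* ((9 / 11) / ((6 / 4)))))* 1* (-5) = -395055 / 4928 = -80.17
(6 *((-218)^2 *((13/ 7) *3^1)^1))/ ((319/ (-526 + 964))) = 4870829808/ 2233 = 2181294.14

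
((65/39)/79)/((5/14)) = 14/237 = 0.06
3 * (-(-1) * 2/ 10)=3/ 5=0.60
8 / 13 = 0.62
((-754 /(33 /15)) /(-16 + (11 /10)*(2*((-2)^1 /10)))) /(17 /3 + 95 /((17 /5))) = 0.62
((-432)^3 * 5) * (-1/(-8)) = -50388480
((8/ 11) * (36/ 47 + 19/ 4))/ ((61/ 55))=170/ 47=3.62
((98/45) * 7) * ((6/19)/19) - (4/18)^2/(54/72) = 82252/438615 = 0.19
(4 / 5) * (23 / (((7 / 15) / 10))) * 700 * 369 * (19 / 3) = 645012000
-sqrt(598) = -24.45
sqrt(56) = 2*sqrt(14) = 7.48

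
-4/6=-2/3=-0.67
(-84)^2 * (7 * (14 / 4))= 172872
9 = 9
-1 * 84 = -84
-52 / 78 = -2 / 3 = -0.67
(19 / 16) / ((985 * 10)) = 19 / 157600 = 0.00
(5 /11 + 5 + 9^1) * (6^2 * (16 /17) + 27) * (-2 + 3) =164565 /187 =880.03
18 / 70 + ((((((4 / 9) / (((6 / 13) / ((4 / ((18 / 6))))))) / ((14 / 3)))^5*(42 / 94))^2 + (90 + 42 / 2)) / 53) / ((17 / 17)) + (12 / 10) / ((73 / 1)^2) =967498049862117426699107503748 / 411402344490782595292316137065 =2.35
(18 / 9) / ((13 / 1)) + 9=119 / 13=9.15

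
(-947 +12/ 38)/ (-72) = 17987/ 1368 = 13.15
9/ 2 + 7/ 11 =113/ 22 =5.14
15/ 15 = 1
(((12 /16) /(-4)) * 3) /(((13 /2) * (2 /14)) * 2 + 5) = -21 /256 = -0.08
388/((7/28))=1552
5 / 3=1.67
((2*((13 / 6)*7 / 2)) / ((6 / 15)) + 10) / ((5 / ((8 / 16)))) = 115 / 24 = 4.79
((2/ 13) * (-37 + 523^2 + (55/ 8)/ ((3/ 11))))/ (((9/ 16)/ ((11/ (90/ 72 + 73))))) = 105030608/ 9477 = 11082.69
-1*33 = -33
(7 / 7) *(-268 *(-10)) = 2680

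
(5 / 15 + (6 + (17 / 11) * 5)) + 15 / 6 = 1093 / 66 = 16.56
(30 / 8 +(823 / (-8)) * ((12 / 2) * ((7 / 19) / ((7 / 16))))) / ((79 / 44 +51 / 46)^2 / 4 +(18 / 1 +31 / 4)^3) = -5020737942 / 166138375627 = -0.03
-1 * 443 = -443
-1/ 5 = -0.20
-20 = -20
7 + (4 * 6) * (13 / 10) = 191 / 5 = 38.20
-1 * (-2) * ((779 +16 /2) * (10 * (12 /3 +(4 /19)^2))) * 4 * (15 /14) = 689412000 /2527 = 272818.36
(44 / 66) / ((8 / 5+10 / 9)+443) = 30 / 20057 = 0.00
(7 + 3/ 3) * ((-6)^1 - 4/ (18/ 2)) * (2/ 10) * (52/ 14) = -12064/ 315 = -38.30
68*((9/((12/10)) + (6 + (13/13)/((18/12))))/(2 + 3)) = 578/3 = 192.67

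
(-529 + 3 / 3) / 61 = -528 / 61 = -8.66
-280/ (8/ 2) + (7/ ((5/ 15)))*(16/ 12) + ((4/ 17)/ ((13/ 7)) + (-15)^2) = 40471/ 221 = 183.13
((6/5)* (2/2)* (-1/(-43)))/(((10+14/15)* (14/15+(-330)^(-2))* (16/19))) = 4655475/1433544664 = 0.00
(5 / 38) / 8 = 5 / 304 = 0.02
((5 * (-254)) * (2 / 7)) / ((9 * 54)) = -1270 / 1701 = -0.75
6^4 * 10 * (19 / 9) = 27360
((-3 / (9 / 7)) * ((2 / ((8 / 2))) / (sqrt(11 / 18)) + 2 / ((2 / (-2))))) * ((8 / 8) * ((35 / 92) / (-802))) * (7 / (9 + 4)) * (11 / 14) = -2695 / 2877576 + 245 * sqrt(22) / 3836768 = -0.00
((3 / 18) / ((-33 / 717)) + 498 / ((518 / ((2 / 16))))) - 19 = -22.50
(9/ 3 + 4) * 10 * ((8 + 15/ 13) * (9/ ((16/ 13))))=37485/ 8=4685.62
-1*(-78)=78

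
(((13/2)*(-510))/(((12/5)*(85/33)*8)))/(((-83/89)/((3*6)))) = 1718145/1328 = 1293.78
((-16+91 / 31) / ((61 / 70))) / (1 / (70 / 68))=-496125 / 32147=-15.43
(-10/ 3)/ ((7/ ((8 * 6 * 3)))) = -480/ 7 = -68.57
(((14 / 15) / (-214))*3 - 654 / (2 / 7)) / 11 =-1224622 / 5885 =-208.09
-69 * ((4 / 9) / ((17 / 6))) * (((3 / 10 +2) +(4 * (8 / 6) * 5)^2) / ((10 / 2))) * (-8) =12354.60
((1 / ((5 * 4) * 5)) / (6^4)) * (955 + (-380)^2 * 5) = 48197 / 8640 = 5.58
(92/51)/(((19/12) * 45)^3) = 5888/1180605375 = 0.00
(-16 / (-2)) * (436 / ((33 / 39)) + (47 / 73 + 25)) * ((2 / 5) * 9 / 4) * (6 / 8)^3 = 26387127 / 16060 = 1643.03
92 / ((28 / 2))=46 / 7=6.57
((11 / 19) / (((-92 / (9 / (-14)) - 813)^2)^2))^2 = 5208653241 / 630187047697780671522821685430921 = 0.00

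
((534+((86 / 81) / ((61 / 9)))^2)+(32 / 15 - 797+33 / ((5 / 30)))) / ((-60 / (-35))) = -662923807 / 18084060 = -36.66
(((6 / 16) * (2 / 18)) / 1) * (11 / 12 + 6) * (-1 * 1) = -83 / 288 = -0.29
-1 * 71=-71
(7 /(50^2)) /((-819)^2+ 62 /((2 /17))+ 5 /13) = 0.00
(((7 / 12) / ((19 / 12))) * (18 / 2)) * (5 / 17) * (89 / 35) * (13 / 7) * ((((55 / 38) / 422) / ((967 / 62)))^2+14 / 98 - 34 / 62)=-55086292110373726059 / 29494792703440372532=-1.87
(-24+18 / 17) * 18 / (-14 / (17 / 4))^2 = -29835 / 784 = -38.05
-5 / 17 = -0.29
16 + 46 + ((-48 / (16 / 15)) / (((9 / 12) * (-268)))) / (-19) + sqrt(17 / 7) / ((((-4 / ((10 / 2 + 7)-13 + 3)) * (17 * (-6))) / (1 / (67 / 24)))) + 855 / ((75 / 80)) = 2 * sqrt(119) / 7973 + 1239887 / 1273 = 973.99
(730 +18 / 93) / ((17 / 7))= 158452 / 527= 300.67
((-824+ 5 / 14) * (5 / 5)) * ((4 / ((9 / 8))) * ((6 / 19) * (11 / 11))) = -368992 / 399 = -924.79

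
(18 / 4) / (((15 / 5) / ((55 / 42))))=55 / 28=1.96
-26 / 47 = -0.55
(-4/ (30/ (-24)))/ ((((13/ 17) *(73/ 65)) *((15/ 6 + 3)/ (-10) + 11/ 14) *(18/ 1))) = 19040/ 21681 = 0.88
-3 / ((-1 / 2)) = 6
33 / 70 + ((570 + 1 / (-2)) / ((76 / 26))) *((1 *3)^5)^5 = 439103085400788789 / 2660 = 165076347895033.38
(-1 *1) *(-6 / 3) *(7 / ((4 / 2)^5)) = 7 / 16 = 0.44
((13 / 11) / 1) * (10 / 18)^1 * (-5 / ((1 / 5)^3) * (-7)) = 284375 / 99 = 2872.47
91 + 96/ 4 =115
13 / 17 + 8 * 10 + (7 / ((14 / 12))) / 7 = 9713 / 119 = 81.62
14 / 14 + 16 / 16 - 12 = -10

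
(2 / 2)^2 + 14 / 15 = 29 / 15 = 1.93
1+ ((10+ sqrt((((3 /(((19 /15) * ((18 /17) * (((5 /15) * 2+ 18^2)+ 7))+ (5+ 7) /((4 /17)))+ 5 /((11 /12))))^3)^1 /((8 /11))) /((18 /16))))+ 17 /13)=2057 * sqrt(4780689) /8787000121+ 160 /13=12.31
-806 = -806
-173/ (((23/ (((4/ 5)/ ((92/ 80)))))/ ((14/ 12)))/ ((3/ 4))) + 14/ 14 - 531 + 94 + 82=-189688/ 529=-358.58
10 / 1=10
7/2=3.50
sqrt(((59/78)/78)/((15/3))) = sqrt(295)/390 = 0.04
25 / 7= 3.57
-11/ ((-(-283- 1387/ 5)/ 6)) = -55/ 467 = -0.12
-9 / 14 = -0.64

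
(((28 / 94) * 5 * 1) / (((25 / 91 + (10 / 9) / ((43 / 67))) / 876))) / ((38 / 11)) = 188.27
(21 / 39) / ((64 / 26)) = 7 / 32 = 0.22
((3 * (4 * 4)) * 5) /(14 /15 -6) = -47.37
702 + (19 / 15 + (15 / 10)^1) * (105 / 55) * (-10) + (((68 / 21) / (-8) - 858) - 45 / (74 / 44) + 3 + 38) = -3332983 / 17094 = -194.98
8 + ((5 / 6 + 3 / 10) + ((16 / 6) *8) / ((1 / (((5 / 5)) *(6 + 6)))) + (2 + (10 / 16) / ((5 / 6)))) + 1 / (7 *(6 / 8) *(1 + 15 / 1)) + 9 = 29074 / 105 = 276.90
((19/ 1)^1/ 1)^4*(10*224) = 291919040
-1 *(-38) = 38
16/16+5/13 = 1.38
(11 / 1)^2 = 121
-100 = -100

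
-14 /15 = -0.93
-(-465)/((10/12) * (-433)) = -558/433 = -1.29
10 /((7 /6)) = 60 /7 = 8.57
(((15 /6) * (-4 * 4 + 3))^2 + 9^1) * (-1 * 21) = -89481 /4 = -22370.25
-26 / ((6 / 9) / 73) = -2847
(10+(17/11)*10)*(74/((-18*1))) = -10360/99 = -104.65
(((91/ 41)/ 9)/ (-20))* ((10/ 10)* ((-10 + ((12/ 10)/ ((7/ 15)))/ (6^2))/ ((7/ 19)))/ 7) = 34333/ 723240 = 0.05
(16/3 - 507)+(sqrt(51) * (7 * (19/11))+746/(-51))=-8777/17+133 * sqrt(51)/11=-429.95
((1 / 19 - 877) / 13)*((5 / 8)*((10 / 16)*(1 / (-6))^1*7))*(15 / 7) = 1041375 / 15808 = 65.88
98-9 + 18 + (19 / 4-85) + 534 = 2243 / 4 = 560.75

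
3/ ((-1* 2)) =-3/ 2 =-1.50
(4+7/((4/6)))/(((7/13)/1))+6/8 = 775/28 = 27.68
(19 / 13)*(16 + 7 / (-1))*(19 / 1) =3249 / 13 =249.92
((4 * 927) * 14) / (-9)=-5768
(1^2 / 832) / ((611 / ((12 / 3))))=1 / 127088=0.00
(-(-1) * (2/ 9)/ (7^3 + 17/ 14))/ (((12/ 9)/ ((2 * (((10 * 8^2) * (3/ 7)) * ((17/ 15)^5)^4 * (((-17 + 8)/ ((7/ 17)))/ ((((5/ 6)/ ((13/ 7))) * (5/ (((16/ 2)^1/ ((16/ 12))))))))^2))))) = 813060612636975470864861570830336/ 73301733062016963958740234375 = 11091.97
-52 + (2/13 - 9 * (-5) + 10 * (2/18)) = -5.74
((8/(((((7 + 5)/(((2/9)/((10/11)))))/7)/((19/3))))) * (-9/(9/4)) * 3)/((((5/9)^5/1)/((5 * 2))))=-51193296/3125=-16381.85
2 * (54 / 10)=54 / 5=10.80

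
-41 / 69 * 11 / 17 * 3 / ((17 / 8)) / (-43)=3608 / 285821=0.01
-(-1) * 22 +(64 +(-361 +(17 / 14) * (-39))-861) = -16567 / 14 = -1183.36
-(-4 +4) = 0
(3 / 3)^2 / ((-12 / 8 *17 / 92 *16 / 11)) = -253 / 102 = -2.48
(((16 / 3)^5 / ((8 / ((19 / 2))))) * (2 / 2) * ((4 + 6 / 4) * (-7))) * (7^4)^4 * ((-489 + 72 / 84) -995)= 2362902957302805123497984 / 243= 9723880482727593100814.75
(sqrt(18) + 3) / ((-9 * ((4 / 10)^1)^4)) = -625 * sqrt(2) / 48 - 625 / 48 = -31.44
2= 2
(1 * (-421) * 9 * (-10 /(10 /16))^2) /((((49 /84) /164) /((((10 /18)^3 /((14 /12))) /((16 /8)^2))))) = -4418816000 /441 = -10019990.93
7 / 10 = 0.70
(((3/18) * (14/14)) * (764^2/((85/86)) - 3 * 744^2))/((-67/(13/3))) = 591199856/51255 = 11534.48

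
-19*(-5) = 95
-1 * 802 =-802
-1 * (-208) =208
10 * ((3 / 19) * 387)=11610 / 19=611.05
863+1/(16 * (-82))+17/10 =5672427/6560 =864.70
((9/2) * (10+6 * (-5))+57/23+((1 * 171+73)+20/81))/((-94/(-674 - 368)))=152121059/87561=1737.32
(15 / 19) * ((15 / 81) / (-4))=-25 / 684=-0.04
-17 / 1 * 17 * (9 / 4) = -2601 / 4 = -650.25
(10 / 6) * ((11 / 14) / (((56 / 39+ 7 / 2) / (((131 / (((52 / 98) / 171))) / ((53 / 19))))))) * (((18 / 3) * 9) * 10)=114917130 / 53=2168247.74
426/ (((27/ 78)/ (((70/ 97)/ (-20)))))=-12922/ 291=-44.41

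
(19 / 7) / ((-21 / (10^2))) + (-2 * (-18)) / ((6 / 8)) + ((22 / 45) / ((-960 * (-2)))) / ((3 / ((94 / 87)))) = 9689180533 / 276242400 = 35.07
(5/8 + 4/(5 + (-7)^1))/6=-11/48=-0.23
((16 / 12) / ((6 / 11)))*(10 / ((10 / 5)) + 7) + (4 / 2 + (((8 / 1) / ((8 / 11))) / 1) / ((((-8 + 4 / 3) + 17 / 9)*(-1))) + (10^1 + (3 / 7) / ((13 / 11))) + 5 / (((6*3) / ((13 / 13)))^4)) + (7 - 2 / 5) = 103921683889 / 2053855440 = 50.60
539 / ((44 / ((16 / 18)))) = 98 / 9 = 10.89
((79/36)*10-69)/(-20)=847/360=2.35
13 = 13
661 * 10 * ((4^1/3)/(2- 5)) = -26440/9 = -2937.78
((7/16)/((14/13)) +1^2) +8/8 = 2.41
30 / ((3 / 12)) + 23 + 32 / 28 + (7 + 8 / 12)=3188 / 21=151.81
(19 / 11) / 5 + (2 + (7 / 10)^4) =284411 / 110000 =2.59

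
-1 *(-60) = 60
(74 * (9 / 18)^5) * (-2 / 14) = -37 / 112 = -0.33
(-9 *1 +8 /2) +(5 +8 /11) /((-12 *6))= -447 /88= -5.08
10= 10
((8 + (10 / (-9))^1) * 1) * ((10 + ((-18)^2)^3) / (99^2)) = 2108758508 / 88209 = 23906.39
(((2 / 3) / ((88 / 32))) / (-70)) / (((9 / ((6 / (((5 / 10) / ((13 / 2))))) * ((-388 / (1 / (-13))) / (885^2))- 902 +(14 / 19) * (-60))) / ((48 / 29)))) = 300231335296 / 498448306125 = 0.60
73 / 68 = 1.07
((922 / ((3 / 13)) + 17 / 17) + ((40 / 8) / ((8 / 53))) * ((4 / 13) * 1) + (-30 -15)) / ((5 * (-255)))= -308999 / 99450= -3.11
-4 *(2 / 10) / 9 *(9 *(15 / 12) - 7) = -17 / 45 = -0.38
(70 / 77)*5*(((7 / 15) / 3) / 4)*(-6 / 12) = -35 / 396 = -0.09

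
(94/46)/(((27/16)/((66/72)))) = 2068/1863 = 1.11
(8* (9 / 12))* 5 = 30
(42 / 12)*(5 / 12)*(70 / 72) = 1225 / 864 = 1.42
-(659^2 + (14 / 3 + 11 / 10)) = -13028603 / 30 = -434286.77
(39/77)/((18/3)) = 13/154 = 0.08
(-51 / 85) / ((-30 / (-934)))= -467 / 25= -18.68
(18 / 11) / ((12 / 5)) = 15 / 22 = 0.68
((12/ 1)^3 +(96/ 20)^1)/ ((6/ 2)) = 2888/ 5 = 577.60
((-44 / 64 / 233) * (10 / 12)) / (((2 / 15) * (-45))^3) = 55 / 4831488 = 0.00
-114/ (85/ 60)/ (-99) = 152/ 187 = 0.81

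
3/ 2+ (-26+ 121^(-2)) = -717407/ 29282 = -24.50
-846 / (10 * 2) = -423 / 10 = -42.30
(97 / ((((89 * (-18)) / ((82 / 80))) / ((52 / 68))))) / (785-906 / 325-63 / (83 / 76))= -278926895 / 4258107144144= -0.00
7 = 7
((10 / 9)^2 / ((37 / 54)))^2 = 40000 / 12321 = 3.25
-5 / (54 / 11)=-55 / 54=-1.02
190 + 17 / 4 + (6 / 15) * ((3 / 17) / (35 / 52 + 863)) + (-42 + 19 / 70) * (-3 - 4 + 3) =38604201917 / 106888180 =361.16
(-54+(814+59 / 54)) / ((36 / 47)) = 1931653 / 1944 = 993.65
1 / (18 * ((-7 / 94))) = -47 / 63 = -0.75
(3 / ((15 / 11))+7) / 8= 23 / 20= 1.15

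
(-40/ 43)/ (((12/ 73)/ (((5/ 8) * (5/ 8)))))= -9125/ 4128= -2.21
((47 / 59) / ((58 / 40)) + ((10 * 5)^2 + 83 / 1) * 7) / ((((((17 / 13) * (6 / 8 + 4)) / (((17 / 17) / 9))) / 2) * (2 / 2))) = 3217503224 / 4973877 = 646.88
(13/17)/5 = 13/85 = 0.15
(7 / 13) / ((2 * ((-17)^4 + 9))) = 7 / 2171780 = 0.00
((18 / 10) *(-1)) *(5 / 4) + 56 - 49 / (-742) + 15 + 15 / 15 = 14801 / 212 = 69.82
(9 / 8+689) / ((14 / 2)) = 5521 / 56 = 98.59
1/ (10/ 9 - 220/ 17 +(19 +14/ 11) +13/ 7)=0.10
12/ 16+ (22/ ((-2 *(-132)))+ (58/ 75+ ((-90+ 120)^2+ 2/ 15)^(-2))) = 21967649357/ 13672800300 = 1.61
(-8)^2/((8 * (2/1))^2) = 1/4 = 0.25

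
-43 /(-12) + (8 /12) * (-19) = -109 /12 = -9.08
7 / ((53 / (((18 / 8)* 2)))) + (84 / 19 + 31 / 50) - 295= -7284754 / 25175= -289.36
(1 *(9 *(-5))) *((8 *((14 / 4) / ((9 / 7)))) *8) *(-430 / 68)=842800 / 17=49576.47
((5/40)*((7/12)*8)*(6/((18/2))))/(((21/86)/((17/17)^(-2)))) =43/27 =1.59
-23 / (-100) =23 / 100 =0.23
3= 3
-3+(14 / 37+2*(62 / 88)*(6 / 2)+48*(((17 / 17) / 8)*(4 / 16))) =1264 / 407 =3.11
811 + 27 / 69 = 811.39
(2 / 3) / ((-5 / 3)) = -2 / 5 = -0.40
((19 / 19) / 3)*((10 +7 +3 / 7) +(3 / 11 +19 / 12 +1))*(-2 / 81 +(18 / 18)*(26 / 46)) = 18874201 / 5164236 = 3.65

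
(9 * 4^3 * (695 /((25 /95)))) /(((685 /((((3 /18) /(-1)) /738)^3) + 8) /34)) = -6465168 /7434014795639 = -0.00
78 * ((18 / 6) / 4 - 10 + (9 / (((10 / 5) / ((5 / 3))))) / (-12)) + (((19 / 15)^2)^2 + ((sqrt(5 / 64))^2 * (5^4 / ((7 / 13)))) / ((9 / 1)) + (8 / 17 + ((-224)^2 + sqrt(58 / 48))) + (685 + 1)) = 50105.97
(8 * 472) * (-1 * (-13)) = 49088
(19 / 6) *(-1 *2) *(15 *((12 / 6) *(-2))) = 380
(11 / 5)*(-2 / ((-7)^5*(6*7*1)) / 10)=11 / 17647350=0.00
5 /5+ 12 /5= 17 /5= 3.40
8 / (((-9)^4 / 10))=80 / 6561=0.01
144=144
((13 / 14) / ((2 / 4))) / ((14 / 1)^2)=13 / 1372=0.01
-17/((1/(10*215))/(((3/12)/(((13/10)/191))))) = -17452625/13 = -1342509.62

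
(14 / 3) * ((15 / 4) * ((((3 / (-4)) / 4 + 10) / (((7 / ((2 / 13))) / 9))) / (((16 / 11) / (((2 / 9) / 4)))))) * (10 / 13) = 43175 / 43264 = 1.00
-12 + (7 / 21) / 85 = -3059 / 255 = -12.00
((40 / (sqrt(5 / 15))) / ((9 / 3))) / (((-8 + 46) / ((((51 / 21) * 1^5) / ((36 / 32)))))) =2720 * sqrt(3) / 3591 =1.31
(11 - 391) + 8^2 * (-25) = -1980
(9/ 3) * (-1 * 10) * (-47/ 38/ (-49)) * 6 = -4230/ 931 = -4.54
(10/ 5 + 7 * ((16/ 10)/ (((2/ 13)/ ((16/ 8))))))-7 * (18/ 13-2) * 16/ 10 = 10042/ 65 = 154.49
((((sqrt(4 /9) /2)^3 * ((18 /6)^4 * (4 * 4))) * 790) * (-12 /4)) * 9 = -1023840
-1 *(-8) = 8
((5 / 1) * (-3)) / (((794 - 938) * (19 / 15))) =25 / 304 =0.08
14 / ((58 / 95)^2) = 63175 / 1682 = 37.56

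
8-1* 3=5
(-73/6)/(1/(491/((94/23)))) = -824389/564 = -1461.68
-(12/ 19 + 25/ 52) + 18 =16685/ 988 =16.89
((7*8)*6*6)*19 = 38304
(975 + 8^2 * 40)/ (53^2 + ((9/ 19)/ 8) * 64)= 67165/ 53443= 1.26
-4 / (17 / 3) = -12 / 17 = -0.71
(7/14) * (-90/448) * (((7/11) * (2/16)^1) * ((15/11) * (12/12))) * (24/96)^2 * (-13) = 0.01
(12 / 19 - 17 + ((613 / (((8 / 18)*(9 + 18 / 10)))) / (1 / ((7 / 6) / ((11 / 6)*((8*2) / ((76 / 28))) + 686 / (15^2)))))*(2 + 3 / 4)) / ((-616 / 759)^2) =646782930747 / 32268787712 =20.04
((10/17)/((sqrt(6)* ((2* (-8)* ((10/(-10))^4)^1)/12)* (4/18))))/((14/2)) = -45* sqrt(6)/952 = -0.12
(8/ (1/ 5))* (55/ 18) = 1100/ 9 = 122.22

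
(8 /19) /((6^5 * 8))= 1 /147744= 0.00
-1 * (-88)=88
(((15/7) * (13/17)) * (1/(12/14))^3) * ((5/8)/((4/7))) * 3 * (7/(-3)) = -780325/39168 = -19.92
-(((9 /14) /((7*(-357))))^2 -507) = 68953137699 /136002244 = 507.00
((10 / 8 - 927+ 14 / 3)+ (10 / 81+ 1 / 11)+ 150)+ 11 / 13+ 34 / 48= -71287757 / 92664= -769.31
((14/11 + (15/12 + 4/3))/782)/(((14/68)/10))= 2545/10626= 0.24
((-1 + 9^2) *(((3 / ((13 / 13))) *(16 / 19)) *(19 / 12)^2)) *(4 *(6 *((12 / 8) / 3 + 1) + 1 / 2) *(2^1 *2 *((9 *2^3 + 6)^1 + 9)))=6700160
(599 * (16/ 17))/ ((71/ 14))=134176/ 1207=111.16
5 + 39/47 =274/47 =5.83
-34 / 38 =-0.89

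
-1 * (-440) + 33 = 473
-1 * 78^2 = -6084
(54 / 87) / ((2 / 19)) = 171 / 29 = 5.90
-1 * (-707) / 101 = 7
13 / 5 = 2.60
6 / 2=3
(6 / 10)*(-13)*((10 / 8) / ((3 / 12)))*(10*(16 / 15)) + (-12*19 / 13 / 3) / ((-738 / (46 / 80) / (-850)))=-4028249 / 9594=-419.87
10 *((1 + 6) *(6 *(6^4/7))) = 77760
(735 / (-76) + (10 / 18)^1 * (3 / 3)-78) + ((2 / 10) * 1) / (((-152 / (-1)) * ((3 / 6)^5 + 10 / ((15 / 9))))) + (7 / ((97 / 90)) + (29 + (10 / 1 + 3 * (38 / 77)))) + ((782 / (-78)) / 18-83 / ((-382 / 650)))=3691939128002639 / 36723481654860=100.53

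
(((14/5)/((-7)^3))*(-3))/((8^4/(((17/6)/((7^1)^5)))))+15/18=42165401651/50598481920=0.83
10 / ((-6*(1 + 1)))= -5 / 6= -0.83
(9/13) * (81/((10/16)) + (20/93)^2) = 5606552/62465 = 89.76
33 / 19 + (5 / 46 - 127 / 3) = -106159 / 2622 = -40.49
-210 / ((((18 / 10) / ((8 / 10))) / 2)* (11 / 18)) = -3360 / 11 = -305.45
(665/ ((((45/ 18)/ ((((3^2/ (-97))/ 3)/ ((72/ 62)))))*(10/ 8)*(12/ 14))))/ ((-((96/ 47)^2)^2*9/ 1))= 140832473341/ 3336657960960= 0.04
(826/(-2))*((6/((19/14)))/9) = -11564/57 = -202.88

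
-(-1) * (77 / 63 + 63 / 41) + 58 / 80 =51421 / 14760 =3.48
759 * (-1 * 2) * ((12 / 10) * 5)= -9108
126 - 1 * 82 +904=948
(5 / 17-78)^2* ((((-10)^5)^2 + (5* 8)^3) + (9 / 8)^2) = 1116833387829284321 / 18496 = 60382427975199.20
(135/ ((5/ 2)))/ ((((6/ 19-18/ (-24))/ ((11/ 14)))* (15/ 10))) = 1672/ 63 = 26.54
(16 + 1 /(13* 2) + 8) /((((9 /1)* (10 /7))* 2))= 875 /936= 0.93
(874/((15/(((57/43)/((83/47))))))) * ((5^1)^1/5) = 780482/17845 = 43.74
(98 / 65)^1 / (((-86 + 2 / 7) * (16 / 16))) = -343 / 19500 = -0.02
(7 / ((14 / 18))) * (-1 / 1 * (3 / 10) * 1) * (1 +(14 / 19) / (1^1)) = -891 / 190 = -4.69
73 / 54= 1.35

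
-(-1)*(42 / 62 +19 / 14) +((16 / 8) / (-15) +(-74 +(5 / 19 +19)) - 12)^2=157703717651 / 35251650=4473.65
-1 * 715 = -715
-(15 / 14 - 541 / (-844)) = -10117 / 5908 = -1.71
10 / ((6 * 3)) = 5 / 9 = 0.56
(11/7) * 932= 10252/7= 1464.57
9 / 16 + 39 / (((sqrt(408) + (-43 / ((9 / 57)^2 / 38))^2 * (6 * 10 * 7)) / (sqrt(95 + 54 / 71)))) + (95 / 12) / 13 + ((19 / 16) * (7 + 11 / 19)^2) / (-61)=-28431 * sqrt(49238358) / 84240597941545924829465661964 + 6411873241854990 * sqrt(482729) / 21060149485386481207366415491 + 38525 / 723216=0.05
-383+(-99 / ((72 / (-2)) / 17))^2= 28841 / 16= 1802.56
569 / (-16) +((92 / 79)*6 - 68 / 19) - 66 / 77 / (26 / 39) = -5621635 / 168112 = -33.44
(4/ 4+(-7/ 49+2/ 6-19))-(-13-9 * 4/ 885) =-29543/ 6195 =-4.77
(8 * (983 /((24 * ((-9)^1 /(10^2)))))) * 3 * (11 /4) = -270325 /9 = -30036.11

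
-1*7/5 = -1.40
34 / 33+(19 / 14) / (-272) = 128845 / 125664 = 1.03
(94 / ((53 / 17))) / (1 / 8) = 12784 / 53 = 241.21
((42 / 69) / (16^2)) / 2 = 7 / 5888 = 0.00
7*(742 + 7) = 5243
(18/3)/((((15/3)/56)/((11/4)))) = 924/5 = 184.80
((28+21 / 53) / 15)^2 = 90601 / 25281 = 3.58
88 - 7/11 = 961/11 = 87.36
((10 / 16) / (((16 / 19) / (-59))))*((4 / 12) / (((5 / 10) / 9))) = -16815 / 64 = -262.73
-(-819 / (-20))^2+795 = -352761 / 400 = -881.90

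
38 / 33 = 1.15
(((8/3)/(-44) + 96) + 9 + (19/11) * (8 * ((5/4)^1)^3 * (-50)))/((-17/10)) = 821365/1122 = 732.05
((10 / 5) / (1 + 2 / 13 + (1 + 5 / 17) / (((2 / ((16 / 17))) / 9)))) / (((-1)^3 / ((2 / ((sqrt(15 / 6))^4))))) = -0.10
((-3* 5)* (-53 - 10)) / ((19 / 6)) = 5670 / 19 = 298.42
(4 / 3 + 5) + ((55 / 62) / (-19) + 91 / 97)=2476643 / 342798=7.22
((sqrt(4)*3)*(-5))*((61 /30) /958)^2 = -3721 /27532920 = -0.00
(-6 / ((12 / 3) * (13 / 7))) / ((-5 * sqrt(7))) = 3 * sqrt(7) / 130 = 0.06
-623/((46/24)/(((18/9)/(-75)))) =4984/575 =8.67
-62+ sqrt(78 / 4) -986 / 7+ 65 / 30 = -196.27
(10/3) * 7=70/3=23.33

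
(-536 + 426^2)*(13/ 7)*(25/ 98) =29402750/ 343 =85722.30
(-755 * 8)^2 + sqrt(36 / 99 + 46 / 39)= 36481601.24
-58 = -58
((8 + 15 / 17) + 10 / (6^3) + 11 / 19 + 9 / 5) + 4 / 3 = 2204831 / 174420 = 12.64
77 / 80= 0.96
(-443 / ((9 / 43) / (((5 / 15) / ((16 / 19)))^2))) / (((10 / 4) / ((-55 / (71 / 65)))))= 4916832635 / 736128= 6679.32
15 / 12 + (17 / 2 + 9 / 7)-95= -2351 / 28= -83.96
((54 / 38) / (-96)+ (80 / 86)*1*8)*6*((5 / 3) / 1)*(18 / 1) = 8737785 / 6536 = 1336.87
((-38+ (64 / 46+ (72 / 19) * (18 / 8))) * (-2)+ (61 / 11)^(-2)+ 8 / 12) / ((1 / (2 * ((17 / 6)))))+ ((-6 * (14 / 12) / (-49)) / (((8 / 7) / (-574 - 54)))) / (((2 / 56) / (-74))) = 162974.23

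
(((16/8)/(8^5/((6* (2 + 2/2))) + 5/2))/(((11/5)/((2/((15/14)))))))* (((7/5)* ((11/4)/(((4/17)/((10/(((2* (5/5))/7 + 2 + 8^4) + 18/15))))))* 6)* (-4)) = -2099160/2354037433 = -0.00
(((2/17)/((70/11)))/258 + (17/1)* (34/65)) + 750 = 1514468399/1995630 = 758.89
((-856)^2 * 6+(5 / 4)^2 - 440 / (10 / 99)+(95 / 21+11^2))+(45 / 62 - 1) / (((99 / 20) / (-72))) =503239684561 / 114576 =4392191.07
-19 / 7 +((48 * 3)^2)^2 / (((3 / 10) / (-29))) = -290954280979 / 7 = -41564897282.71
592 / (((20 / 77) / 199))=2267804 / 5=453560.80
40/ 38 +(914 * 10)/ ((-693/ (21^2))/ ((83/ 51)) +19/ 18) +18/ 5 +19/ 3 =27244990471/ 268185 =101590.28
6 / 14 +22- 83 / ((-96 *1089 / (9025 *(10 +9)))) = 116040383 / 731808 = 158.57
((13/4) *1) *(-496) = -1612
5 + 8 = 13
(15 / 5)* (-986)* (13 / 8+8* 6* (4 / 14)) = -1270461 / 28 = -45373.61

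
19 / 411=0.05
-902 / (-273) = 902 / 273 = 3.30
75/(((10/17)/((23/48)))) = 1955/32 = 61.09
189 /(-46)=-189 /46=-4.11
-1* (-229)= 229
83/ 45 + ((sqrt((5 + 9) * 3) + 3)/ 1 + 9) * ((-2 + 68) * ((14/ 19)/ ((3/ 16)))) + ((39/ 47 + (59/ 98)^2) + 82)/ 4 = 4928 * sqrt(42)/ 19 + 4839744835789/ 1543746960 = 4815.96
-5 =-5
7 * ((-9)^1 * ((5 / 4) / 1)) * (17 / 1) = -5355 / 4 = -1338.75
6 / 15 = 2 / 5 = 0.40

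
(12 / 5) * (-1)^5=-12 / 5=-2.40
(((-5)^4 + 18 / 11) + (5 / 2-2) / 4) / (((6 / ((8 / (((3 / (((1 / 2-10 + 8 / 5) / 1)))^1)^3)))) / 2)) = -1812904403 / 59400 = -30520.28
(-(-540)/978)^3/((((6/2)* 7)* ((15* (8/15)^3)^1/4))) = 6834375/485043664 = 0.01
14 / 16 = 0.88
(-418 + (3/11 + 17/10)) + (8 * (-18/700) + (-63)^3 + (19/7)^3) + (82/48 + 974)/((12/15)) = -249223.60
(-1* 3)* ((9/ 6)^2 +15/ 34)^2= -100467/ 4624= -21.73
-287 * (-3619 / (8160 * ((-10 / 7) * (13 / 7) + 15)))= 4626727 / 448800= 10.31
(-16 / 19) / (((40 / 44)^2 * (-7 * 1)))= 484 / 3325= 0.15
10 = 10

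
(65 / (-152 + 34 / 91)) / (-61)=5915 / 841678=0.01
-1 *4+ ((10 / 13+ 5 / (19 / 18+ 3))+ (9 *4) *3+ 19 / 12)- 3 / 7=8542117 / 79716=107.16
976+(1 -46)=931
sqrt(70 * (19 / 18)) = sqrt(665) / 3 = 8.60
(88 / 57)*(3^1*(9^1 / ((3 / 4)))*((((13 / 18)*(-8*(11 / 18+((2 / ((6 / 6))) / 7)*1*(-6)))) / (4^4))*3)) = 19877 / 4788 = 4.15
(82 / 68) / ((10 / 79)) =9.53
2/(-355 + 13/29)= -29/5141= -0.01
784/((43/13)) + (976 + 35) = 53665/43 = 1248.02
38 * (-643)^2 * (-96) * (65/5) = -19607405376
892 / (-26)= -446 / 13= -34.31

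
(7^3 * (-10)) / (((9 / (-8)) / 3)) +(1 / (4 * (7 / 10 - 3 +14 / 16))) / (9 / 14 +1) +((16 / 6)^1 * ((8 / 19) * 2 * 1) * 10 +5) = 9174.02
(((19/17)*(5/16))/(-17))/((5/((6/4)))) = -57/9248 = -0.01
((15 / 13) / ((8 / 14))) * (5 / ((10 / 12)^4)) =6804 / 325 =20.94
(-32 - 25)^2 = 3249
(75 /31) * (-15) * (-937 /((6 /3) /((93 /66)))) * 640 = 168660000 /11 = 15332727.27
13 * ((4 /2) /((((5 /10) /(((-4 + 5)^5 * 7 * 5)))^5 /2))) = 87396400000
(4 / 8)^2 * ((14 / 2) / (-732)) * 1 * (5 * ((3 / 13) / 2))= -35 / 25376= -0.00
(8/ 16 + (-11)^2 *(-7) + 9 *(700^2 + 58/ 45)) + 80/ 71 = 3130508021/ 710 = 4409166.23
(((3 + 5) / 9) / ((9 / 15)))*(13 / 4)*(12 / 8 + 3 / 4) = 10.83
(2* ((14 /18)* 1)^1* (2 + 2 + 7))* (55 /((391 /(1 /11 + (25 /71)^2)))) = 1019480 /1971031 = 0.52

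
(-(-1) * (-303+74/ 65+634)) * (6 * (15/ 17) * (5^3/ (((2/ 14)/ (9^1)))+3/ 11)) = 33663814056/ 2431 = 13847722.77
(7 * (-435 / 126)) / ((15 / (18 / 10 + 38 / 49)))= -18299 / 4410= -4.15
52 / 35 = 1.49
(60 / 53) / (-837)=-0.00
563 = 563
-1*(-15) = 15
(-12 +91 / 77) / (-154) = 17 / 242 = 0.07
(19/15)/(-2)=-19/30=-0.63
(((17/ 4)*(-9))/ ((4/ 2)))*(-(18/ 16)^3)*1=111537/ 4096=27.23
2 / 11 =0.18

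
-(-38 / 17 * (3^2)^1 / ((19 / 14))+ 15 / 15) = 235 / 17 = 13.82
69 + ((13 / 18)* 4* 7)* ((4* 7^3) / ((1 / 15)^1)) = 1248727 / 3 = 416242.33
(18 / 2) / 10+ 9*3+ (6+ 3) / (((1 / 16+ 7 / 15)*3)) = 42633 / 1270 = 33.57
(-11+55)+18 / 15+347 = 1961 / 5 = 392.20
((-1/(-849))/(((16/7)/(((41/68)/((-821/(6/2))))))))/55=-287/13903405120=-0.00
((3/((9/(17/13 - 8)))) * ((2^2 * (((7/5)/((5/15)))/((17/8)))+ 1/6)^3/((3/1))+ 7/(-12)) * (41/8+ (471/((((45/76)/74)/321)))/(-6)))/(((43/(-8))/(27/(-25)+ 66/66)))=762221992173940426103/41710448812500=18274125.88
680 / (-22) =-340 / 11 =-30.91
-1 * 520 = -520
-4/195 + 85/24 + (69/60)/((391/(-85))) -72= -68.73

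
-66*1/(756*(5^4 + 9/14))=-11/78831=-0.00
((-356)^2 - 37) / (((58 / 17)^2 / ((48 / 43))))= 439392132 / 36163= 12150.32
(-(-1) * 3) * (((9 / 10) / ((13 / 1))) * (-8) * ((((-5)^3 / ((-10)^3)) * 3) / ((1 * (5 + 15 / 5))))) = -81 / 1040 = -0.08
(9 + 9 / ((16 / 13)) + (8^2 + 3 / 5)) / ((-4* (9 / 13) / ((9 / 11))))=-84149 / 3520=-23.91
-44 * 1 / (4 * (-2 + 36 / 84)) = 7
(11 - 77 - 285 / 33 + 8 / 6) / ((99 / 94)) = -69.60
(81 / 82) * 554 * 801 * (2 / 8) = 17972037 / 164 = 109585.59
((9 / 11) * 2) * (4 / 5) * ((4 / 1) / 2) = 144 / 55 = 2.62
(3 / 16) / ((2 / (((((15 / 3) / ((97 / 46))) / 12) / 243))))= 115 / 1508544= 0.00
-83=-83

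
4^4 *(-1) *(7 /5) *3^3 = -48384 /5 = -9676.80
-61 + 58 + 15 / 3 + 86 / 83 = 252 / 83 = 3.04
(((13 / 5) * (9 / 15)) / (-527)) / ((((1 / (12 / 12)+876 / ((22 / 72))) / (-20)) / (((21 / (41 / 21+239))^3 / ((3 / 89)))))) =99231401997 / 244758373986830000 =0.00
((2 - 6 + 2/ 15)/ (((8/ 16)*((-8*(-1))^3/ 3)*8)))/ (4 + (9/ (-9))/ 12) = -0.00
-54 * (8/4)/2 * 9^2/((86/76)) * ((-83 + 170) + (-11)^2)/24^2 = -60021/43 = -1395.84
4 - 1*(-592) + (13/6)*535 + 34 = 10735/6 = 1789.17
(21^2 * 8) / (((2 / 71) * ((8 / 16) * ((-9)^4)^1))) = 27832 / 729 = 38.18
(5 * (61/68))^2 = 93025/4624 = 20.12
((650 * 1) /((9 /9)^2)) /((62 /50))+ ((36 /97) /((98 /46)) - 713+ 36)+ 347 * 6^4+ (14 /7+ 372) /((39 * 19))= 449559.87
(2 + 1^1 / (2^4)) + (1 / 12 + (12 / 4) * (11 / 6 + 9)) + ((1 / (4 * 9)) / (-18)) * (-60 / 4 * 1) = 14977 / 432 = 34.67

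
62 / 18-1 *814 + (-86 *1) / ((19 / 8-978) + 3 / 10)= -810.47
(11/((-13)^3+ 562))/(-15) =11/24525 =0.00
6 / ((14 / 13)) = 39 / 7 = 5.57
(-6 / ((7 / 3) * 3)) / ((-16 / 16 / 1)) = 6 / 7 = 0.86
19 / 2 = 9.50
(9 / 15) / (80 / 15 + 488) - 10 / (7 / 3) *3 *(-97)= 64602063 / 51800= 1247.14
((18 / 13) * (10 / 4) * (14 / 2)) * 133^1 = 41895 / 13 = 3222.69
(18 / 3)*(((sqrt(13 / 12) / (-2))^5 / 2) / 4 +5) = 30-169*sqrt(39) / 36864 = 29.97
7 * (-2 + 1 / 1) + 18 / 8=-19 / 4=-4.75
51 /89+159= 14202 /89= 159.57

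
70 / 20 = 7 / 2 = 3.50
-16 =-16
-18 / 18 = -1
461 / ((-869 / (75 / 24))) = -11525 / 6952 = -1.66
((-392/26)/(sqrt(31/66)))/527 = -0.04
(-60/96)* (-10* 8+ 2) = 195/4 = 48.75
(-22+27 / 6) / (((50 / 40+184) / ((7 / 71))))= -490 / 52611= -0.01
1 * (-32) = -32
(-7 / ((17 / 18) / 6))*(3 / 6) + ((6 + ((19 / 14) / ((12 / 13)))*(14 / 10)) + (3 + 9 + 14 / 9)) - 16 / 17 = -9563 / 6120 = -1.56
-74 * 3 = -222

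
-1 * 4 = -4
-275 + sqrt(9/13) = -275 + 3 * sqrt(13)/13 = -274.17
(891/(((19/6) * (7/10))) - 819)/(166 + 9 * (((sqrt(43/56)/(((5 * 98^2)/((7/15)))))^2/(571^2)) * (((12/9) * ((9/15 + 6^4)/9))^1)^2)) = -21542205556806330375000/8574626611920273075457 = -2.51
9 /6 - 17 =-15.50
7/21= 1/3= 0.33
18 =18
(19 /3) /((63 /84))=8.44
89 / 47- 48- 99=-6820 / 47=-145.11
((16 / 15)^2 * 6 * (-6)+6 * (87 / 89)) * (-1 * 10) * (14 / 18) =1093204 / 4005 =272.96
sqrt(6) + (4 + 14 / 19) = sqrt(6) + 90 / 19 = 7.19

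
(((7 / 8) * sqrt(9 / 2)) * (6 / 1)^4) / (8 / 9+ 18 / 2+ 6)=15309 * sqrt(2) / 143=151.40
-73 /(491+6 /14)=-0.15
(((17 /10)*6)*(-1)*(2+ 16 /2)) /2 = -51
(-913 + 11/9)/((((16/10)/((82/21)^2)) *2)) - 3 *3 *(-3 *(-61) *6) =-112929031/7938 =-14226.38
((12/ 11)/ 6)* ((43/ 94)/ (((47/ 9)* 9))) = 43/ 24299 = 0.00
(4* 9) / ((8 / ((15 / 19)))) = 135 / 38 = 3.55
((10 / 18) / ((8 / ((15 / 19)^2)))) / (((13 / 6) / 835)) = 313125 / 18772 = 16.68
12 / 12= 1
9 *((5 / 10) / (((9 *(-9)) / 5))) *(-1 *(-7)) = -35 / 18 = -1.94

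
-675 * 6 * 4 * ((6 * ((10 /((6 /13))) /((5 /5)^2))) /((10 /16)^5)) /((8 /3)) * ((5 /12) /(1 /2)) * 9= -62108467.20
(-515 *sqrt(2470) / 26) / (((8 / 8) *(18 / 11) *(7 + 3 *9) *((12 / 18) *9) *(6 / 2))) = -5665 *sqrt(2470) / 286416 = -0.98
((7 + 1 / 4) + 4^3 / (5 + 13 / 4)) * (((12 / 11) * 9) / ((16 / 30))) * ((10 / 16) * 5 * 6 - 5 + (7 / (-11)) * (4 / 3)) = 151813935 / 42592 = 3564.38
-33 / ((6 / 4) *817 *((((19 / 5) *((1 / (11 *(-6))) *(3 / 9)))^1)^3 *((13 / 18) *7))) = 384238404000 / 509946073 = 753.49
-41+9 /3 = -38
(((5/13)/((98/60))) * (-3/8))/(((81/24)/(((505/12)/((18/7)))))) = -12625/29484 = -0.43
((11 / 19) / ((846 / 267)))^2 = 958441 / 28708164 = 0.03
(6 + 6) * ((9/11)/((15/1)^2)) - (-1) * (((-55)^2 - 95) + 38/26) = 10480131/3575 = 2931.51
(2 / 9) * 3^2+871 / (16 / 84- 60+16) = -16451 / 920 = -17.88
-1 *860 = -860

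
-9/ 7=-1.29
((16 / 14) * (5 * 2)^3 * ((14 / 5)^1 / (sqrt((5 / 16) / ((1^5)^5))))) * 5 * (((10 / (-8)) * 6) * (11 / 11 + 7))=-768000 * sqrt(5)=-1717300.21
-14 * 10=-140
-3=-3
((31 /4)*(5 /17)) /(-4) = -155 /272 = -0.57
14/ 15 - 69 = -1021/ 15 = -68.07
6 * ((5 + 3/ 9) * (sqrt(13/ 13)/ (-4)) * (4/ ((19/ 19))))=-32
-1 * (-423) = 423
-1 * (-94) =94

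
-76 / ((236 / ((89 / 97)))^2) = -150499 / 131010916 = -0.00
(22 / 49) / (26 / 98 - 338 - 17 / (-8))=-176 / 131559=-0.00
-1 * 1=-1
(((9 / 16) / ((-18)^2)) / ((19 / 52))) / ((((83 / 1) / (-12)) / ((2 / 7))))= -13 / 66234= -0.00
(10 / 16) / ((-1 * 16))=-5 / 128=-0.04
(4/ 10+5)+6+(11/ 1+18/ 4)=269/ 10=26.90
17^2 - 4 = 285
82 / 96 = 41 / 48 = 0.85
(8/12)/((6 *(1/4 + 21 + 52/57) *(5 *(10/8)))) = 304/378975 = 0.00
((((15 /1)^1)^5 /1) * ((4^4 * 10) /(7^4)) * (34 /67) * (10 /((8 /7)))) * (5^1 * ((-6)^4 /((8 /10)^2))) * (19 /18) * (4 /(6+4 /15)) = 26490037500000000 /1080107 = 24525382670.42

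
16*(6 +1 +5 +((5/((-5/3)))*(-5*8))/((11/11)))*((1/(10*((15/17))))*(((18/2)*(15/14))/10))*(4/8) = 20196/175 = 115.41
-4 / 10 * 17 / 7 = -34 / 35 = -0.97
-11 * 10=-110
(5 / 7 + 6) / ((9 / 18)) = 94 / 7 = 13.43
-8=-8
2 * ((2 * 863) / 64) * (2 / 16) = 863 / 128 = 6.74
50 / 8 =6.25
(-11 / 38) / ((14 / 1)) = -11 / 532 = -0.02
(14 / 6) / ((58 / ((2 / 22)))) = 7 / 1914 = 0.00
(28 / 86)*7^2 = 686 / 43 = 15.95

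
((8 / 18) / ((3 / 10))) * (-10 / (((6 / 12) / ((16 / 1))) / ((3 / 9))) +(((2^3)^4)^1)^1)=478720 / 81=5910.12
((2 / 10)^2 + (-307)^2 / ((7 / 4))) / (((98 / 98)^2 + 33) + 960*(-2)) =-9424907 / 330050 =-28.56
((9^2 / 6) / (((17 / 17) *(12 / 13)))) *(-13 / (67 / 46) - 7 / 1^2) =-124839 / 536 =-232.91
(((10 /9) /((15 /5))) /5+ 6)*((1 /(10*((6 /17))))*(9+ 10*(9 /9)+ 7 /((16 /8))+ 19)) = 57851 /810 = 71.42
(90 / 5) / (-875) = -18 / 875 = -0.02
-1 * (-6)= 6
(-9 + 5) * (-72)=288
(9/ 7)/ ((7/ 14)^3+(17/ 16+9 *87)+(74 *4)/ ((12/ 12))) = 48/ 40327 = 0.00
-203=-203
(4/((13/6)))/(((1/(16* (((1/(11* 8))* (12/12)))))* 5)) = 48/715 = 0.07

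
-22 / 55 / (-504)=1 / 1260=0.00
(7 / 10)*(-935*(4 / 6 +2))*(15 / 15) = -5236 / 3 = -1745.33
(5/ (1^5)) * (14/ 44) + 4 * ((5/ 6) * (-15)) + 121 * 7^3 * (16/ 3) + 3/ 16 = 221301.11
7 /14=0.50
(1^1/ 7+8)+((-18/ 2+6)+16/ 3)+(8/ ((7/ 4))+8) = 484/ 21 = 23.05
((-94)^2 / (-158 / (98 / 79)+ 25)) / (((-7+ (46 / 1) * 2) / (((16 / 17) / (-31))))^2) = -13854848 / 1258133199675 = -0.00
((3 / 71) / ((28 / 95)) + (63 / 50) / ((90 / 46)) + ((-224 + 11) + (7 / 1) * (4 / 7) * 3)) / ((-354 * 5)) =49752841 / 439845000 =0.11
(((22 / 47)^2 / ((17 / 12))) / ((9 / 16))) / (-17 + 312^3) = 30976 / 3421601525949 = 0.00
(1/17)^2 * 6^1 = 6/289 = 0.02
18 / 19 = 0.95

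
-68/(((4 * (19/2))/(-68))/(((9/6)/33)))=1156/209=5.53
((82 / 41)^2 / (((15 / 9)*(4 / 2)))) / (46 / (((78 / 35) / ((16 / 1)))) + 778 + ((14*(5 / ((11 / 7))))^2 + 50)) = 14157 / 37074280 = 0.00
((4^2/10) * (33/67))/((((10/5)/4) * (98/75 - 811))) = -0.00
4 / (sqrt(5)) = 4 * sqrt(5) / 5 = 1.79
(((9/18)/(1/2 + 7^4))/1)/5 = 0.00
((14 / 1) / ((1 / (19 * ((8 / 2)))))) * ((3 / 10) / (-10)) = -798 / 25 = -31.92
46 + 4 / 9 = 418 / 9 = 46.44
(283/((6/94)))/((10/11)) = 146311/30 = 4877.03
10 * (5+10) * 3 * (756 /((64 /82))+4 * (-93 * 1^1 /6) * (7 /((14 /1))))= 1687725 /4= 421931.25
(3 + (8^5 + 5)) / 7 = 32776 / 7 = 4682.29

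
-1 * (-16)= 16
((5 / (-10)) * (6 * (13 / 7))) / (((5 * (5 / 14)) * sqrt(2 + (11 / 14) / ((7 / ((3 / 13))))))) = -546 * sqrt(67106) / 64525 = -2.19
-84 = -84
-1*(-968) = 968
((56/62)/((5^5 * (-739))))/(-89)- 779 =-4963449621847/6371565625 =-779.00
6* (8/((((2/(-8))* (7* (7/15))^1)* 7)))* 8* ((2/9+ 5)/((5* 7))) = -10.02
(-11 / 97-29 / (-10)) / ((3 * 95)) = 901 / 92150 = 0.01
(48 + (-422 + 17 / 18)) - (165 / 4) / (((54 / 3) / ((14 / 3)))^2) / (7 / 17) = -369155 / 972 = -379.79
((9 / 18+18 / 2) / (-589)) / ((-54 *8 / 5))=5 / 26784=0.00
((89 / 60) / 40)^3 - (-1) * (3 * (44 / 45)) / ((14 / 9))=182481734783 / 96768000000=1.89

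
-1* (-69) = 69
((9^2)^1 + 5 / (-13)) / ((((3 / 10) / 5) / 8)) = 419200 / 39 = 10748.72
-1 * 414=-414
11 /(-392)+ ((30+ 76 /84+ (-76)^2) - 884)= 5789303 /1176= 4922.88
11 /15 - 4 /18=23 /45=0.51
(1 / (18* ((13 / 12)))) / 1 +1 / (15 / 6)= 88 / 195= 0.45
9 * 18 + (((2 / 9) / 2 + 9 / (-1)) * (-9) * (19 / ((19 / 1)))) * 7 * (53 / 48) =2341 / 3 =780.33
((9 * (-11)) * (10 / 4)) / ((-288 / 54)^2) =-4455 / 512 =-8.70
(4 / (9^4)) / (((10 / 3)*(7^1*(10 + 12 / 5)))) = 1 / 474579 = 0.00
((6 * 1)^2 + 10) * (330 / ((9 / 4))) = 20240 / 3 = 6746.67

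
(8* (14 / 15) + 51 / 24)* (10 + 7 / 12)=146177 / 1440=101.51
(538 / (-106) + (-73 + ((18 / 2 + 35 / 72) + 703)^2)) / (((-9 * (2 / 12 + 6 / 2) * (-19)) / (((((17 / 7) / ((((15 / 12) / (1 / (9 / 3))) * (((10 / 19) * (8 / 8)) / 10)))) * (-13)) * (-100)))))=154095212351405 / 10277442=14993537.53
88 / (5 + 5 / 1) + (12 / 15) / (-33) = 1448 / 165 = 8.78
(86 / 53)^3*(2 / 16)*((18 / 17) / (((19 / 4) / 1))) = 5724504 / 48087271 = 0.12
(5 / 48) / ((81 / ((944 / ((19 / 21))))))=1.34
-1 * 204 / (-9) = 22.67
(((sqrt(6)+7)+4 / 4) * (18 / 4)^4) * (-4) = -13122-6561 * sqrt(6) / 4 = -17139.78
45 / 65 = 9 / 13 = 0.69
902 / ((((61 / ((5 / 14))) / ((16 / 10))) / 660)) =2381280 / 427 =5576.77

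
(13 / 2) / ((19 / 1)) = 13 / 38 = 0.34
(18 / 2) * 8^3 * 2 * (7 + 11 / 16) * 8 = 566784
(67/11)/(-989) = -67/10879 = -0.01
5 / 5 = 1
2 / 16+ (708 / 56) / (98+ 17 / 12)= 0.25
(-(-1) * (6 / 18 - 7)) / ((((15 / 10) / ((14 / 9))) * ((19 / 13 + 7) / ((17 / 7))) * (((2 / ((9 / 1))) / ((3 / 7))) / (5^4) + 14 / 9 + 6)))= -552500 / 2103981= -0.26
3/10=0.30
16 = 16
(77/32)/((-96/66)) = -1.65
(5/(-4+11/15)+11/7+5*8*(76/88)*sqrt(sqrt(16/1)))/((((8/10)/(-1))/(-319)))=2701495/98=27566.28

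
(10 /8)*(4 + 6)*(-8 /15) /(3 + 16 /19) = -380 /219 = -1.74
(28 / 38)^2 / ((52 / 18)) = 0.19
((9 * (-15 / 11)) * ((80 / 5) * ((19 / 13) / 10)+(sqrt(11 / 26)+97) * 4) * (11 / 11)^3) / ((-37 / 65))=1350 * sqrt(286) / 407+3425220 / 407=8471.87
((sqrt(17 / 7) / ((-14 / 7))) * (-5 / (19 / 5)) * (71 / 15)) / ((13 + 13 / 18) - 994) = -213 * sqrt(119) / 469357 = -0.00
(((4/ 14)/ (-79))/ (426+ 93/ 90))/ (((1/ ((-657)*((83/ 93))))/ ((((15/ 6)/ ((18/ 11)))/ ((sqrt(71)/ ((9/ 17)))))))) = 14996025*sqrt(71)/ 265080100411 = 0.00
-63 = -63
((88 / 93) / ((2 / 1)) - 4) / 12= -82 / 279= -0.29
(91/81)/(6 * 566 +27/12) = 364/1101033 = 0.00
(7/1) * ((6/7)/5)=6/5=1.20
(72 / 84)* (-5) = -30 / 7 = -4.29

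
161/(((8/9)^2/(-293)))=-3821013/64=-59703.33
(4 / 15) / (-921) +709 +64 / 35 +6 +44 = 73575899 / 96705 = 760.83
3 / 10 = 0.30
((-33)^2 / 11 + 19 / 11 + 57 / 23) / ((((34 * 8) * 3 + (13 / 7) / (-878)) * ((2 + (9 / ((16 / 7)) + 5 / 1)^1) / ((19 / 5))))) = 6969339232 / 158603264875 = 0.04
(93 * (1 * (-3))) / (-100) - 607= -60421 / 100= -604.21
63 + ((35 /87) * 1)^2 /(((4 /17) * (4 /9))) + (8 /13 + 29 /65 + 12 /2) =62632249 /874640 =71.61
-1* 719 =-719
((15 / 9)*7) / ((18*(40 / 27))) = 7 / 16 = 0.44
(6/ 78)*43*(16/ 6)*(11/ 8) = 473/ 39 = 12.13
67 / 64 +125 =8067 / 64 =126.05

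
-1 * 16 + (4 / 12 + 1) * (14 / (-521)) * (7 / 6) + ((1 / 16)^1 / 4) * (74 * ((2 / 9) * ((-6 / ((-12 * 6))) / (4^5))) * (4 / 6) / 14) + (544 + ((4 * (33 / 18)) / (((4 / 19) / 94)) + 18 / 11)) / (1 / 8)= 6504520214854735 / 212957724672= 30543.72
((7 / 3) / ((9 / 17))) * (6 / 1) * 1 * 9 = 238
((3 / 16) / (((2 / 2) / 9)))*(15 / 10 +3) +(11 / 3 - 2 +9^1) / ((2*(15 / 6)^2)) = 20273 / 2400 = 8.45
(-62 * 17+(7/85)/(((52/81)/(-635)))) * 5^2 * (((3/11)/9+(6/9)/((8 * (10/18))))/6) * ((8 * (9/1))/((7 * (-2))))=5018725/1144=4387.00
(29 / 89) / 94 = 29 / 8366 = 0.00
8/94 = 4/47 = 0.09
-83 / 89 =-0.93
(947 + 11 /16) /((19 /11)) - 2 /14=548.52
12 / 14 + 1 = 13 / 7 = 1.86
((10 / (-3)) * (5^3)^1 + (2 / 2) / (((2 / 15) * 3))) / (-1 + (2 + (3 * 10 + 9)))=-497 / 48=-10.35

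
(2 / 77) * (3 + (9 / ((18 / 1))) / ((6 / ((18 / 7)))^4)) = 1317 / 16807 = 0.08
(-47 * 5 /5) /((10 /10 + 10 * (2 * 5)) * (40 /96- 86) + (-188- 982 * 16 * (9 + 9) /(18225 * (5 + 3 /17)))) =0.01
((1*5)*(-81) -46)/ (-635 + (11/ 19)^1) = 209/ 294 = 0.71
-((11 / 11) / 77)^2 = -1 / 5929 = -0.00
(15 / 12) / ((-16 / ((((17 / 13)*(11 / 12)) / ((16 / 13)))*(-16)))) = 935 / 768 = 1.22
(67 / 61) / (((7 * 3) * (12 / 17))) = 1139 / 15372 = 0.07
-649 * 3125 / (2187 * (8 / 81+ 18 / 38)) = -38534375 / 23787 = -1619.98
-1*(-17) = 17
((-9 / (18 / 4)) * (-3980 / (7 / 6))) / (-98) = -23880 / 343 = -69.62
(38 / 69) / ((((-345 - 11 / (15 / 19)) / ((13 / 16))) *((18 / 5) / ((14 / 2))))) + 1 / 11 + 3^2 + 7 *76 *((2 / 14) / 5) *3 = 53635701089 / 980749440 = 54.69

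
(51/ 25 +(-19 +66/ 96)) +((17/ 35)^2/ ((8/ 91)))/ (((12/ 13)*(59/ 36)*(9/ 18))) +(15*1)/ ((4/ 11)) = 188495/ 6608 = 28.53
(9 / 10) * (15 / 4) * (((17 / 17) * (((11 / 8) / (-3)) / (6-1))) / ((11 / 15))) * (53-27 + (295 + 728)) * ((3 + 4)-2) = -141615 / 64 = -2212.73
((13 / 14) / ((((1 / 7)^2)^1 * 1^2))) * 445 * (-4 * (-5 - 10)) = 1214850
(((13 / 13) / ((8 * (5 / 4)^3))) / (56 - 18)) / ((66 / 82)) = 164 / 78375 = 0.00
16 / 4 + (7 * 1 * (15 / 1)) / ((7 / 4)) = 64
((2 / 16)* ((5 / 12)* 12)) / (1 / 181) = 905 / 8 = 113.12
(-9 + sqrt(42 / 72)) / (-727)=9 / 727-sqrt(21) / 4362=0.01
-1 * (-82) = 82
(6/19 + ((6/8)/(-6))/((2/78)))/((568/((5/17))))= -3465/1467712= -0.00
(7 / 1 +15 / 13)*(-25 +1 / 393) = -1041344 / 5109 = -203.83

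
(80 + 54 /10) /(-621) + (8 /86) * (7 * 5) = 416339 /133515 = 3.12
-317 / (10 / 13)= -4121 / 10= -412.10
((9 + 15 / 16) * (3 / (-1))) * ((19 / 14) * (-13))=117819 / 224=525.98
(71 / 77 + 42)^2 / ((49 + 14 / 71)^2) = 0.76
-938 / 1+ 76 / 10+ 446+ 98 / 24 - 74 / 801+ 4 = -7632073 / 16020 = -476.41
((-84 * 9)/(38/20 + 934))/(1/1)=-0.81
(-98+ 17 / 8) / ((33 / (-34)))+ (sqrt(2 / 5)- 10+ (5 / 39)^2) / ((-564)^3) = 296503323364363 / 3001644195264- sqrt(10) / 897030720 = 98.78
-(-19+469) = -450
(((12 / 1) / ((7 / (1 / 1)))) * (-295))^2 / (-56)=-1566450 / 343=-4566.91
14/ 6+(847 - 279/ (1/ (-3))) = 1686.33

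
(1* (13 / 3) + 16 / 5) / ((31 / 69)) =2599 / 155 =16.77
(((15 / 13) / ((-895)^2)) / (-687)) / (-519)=1 / 247526817915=0.00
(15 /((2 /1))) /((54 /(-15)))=-25 /12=-2.08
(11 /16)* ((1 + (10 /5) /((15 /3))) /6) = 77 /480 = 0.16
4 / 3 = 1.33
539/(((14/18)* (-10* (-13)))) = 693/130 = 5.33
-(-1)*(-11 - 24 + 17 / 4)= -123 / 4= -30.75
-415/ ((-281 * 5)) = 83/ 281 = 0.30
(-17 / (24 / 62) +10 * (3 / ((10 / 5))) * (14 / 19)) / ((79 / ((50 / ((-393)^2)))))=-187325 / 1390967694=-0.00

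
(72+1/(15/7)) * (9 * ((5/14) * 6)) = 9783/7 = 1397.57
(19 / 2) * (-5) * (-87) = 8265 / 2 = 4132.50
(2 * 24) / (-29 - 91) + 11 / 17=0.25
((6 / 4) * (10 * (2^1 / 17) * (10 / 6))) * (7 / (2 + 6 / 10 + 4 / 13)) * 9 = 3250 / 51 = 63.73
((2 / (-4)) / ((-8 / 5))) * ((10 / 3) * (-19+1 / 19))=-375 / 19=-19.74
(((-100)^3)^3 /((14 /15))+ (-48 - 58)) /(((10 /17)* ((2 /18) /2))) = -1147500000000000113526 /35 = -32785714285714288957.89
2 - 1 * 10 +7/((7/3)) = -5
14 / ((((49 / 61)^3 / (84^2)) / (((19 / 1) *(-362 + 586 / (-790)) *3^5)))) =-6177866131846944 / 19355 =-319187090253.01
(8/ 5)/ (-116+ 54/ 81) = -12/ 865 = -0.01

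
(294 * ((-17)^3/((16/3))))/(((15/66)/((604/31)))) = -3598777413/155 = -23217918.79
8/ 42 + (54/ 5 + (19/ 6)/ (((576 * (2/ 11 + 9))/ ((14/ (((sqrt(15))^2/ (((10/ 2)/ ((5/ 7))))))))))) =201476999/ 18325440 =10.99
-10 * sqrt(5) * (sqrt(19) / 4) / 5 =-sqrt(95) / 2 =-4.87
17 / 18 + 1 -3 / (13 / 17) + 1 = -229 / 234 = -0.98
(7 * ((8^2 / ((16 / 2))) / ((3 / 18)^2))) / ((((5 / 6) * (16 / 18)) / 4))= 54432 / 5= 10886.40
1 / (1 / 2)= 2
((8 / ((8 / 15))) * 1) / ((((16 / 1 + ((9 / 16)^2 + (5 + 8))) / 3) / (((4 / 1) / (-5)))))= -9216 / 7505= -1.23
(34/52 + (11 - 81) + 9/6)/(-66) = 147/143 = 1.03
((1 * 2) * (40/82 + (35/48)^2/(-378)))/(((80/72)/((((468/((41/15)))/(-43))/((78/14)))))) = -17368015/27756672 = -0.63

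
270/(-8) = -135/4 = -33.75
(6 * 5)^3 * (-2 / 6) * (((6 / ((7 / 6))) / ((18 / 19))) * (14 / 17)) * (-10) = 6840000 / 17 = 402352.94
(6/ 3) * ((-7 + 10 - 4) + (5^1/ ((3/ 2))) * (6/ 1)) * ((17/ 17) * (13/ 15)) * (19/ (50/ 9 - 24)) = -14079/ 415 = -33.93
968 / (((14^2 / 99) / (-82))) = -1964556 / 49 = -40092.98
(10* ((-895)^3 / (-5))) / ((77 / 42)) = 8603008500 / 11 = 782091681.82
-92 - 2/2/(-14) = -1287/14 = -91.93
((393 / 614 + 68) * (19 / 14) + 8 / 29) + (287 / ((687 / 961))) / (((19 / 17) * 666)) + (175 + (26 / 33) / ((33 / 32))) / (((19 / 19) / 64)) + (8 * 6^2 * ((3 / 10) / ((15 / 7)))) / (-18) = 37171610391195195709 / 3277738899180900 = 11340.63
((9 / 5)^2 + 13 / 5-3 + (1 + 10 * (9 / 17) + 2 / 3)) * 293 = 3661328 / 1275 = 2871.63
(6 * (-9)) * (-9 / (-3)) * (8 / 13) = -1296 / 13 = -99.69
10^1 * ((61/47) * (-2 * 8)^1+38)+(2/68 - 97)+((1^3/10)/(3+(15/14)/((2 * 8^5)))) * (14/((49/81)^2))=27531970693377/359213948590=76.65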